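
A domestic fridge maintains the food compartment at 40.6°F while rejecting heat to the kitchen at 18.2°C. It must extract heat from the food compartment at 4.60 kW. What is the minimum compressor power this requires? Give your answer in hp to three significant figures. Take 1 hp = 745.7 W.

0.298 hp

In absolute terms T_C = 277.93 K and T_H = 291.35 K, so ΔT = 13.42 K.
COP_Carnot = T_C/ΔT = 277.93/13.42 = 20.71.
Ẇ_min = Q̇/COP_Carnot = 4.600/20.71 = 0.2222 kW = 0.2979 hp.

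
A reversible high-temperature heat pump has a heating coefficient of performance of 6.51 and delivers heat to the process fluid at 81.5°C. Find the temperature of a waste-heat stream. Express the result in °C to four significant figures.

COP_HP = T_H/(T_H − T_C) gives T_H − T_C = T_H/COP.
With T_H = 354.65 K, T_C = 354.65 × (1 − 1/6.51) = 300.17 K.
Converting, 300.17 K = 27.02°C.

27.02 °C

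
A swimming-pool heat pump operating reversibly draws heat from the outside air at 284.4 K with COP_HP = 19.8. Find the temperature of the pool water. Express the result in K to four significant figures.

COP_HP = T_H/(T_H − T_C) rearranges to T_H = COP·T_C/(COP − 1).
With T_C = 284.40 K, T_H = 19.8 × 284.40/18.80 = 299.53 K.

299.5 K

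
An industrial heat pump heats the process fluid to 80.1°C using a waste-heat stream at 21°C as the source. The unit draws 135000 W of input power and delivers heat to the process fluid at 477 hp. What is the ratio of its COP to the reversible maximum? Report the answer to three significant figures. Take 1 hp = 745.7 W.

0.441

Converting, Q̇_H = 477.0 hp = 355700 W, so COP_actual = Q̇_H/Ẇ = 355700/135000 = 2.635.
In absolute terms T_C = 294.15 K and T_H = 353.25 K, so ΔT = 59.10 K.
COP_Carnot = T_H/ΔT = 353.25/59.10 = 5.977.
η_II = COP_actual/COP_Carnot = 2.635/5.977 = 0.4408.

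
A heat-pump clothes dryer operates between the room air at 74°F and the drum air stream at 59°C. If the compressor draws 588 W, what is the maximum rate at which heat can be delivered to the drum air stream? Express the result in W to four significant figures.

In absolute terms T_C = 296.48 K and T_H = 332.15 K, so ΔT = 35.67 K.
COP_Carnot = T_H/ΔT = 332.15/35.67 = 9.313.
Q̇_max = COP_Carnot × Ẇ = 9.313 × 588.0 W = 5476 W.

5476 W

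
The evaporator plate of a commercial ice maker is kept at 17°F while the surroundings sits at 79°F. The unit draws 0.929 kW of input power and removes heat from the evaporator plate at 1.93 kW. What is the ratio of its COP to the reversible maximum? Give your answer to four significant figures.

COP_actual = Q̇_C/Ẇ = 1.930/0.9290 = 2.078.
In absolute terms T_C = 264.82 K and T_H = 299.26 K, so ΔT = 34.44 K.
COP_Carnot = T_C/ΔT = 264.82/34.44 = 7.688.
η_II = COP_actual/COP_Carnot = 2.078/7.688 = 0.2702.

0.2702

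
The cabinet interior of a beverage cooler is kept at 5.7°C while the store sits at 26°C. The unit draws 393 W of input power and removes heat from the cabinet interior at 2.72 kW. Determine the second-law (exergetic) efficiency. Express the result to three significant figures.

Converting, Q̇_C = 2.720 kW = 2720 W, so COP_actual = Q̇_C/Ẇ = 2720/393.0 = 6.921.
In absolute terms T_C = 278.85 K and T_H = 299.15 K, so ΔT = 20.30 K.
COP_Carnot = T_C/ΔT = 278.85/20.30 = 13.74.
η_II = COP_actual/COP_Carnot = 6.921/13.74 = 0.5039.

0.504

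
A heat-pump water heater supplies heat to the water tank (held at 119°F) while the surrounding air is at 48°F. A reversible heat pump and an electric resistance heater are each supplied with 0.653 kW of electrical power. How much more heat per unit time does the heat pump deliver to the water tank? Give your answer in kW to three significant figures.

4.67 kW

In absolute terms T_C = 282.04 K and T_H = 321.48 K, so ΔT = 39.44 K.
COP_Carnot = T_H/ΔT = 321.48/39.44 = 8.150.
The heat pump delivers Q̇_H = COP × Ẇ = 5.322 kW; the resistance heater delivers Ẇ = 0.6530 kW.
Extra = (COP − 1)·Ẇ = 4.669 kW.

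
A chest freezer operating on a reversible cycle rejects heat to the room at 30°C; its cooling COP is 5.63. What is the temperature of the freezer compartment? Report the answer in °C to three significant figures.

-15.7 °C

For a Carnot refrigerator COP_R = T_C/(T_H − T_C), so T_C = COP·T_H/(1 + COP).
With T_H = 303.15 K, T_C = 5.63 × 303.15/6.630 = 257.43 K.
Converting, 257.43 K = -15.72°C.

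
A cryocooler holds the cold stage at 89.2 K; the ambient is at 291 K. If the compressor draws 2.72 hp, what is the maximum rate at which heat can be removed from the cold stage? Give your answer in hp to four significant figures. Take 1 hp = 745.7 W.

1.202 hp

The reservoir spacing is ΔT = 291 − 89.2 = 201.8 K.
COP_Carnot = T_C/ΔT = 89.20/201.8 = 0.4420.
Q̇_max = COP_Carnot × Ẇ = 0.4420 × 2.720 hp = 1.202 hp.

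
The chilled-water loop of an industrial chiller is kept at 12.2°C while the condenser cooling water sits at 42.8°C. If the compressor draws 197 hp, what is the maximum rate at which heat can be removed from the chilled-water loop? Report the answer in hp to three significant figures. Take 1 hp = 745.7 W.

1840 hp

In absolute terms T_C = 285.35 K and T_H = 315.95 K, so ΔT = 30.60 K.
COP_Carnot = T_C/ΔT = 285.35/30.60 = 9.325.
Q̇_max = COP_Carnot × Ẇ = 9.325 × 197.0 hp = 1837 hp.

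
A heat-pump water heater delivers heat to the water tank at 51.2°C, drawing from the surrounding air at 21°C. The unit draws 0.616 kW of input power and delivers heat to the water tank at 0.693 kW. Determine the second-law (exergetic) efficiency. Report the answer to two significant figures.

COP_actual = Q̇_H/Ẇ = 0.6930/0.6160 = 1.125.
In absolute terms T_C = 294.15 K and T_H = 324.35 K, so ΔT = 30.20 K.
COP_Carnot = T_H/ΔT = 324.35/30.20 = 10.74.
η_II = COP_actual/COP_Carnot = 1.125/10.74 = 0.1047.

0.10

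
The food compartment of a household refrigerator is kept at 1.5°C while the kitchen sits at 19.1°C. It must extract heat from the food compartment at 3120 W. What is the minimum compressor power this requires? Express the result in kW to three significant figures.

0.200 kW

In absolute terms T_C = 274.65 K and T_H = 292.25 K, so ΔT = 17.60 K.
COP_Carnot = T_C/ΔT = 274.65/17.60 = 15.61.
Ẇ_min = Q̇/COP_Carnot = 3120/15.61 = 199.9 W = 0.1999 kW.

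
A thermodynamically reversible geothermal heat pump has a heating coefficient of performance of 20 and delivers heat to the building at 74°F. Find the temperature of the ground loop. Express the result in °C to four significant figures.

8.509 °C

COP_HP = T_H/(T_H − T_C) gives T_H − T_C = T_H/COP.
With T_H = 296.48 K, T_C = 296.48 × (1 − 1/20) = 281.66 K.
Converting, 281.66 K = 8.51°C.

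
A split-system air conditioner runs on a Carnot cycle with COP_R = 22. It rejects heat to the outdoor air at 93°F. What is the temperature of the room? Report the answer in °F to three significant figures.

For a Carnot refrigerator COP_R = T_C/(T_H − T_C), so T_C = COP·T_H/(1 + COP).
With T_H = 307.04 K, T_C = 22 × 307.04/23.00 = 293.69 K.
Converting, 293.69 K = 68.97°F.

69.0 °F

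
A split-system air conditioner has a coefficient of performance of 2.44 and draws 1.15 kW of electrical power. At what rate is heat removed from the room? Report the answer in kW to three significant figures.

Q̇_C = COP × Ẇ = 2.44 × 1.150 = 2.806 kW.

2.81 kW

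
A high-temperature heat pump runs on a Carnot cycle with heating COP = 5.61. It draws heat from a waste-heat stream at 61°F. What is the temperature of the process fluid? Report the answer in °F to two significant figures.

170 °F

COP_HP = T_H/(T_H − T_C) rearranges to T_H = COP·T_C/(COP − 1).
With T_C = 289.26 K, T_H = 5.61 × 289.26/4.610 = 352.01 K.
Converting, 352.01 K = 173.94°F.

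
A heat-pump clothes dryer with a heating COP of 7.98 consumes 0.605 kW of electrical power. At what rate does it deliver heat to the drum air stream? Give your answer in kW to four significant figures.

4.828 kW

Q̇_H = COP_HP × Ẇ = 7.98 × 0.6050 = 4.828 kW.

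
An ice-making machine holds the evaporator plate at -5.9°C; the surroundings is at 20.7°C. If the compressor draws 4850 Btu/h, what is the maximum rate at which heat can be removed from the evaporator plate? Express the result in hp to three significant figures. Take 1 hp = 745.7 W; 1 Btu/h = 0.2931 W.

19.2 hp

In absolute terms T_C = 267.25 K and T_H = 293.85 K, so ΔT = 26.60 K.
COP_Carnot = T_C/ΔT = 267.25/26.60 = 10.05.
Q̇_max = COP_Carnot × Ẇ = 10.05 × 4850 Btu/h = 48730 Btu/h = 19.15 hp.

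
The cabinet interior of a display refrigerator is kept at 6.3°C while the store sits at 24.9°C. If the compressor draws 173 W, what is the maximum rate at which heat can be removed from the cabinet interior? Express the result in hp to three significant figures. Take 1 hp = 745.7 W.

3.49 hp

In absolute terms T_C = 279.45 K and T_H = 298.05 K, so ΔT = 18.60 K.
COP_Carnot = T_C/ΔT = 279.45/18.60 = 15.02.
Q̇_max = COP_Carnot × Ẇ = 15.02 × 173.0 W = 2599 W = 3.486 hp.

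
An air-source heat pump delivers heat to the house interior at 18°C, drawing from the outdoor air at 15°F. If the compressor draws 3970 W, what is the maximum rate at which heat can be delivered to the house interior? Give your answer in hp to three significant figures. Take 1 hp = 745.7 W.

In absolute terms T_C = 263.71 K and T_H = 291.15 K, so ΔT = 27.44 K.
COP_Carnot = T_H/ΔT = 291.15/27.44 = 10.61.
Q̇_max = COP_Carnot × Ẇ = 10.61 × 3970 W = 42120 W = 56.48 hp.

56.5 hp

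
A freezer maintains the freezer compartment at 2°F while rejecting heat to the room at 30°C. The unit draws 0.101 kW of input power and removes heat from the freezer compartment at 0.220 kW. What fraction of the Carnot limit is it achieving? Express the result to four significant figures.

0.3963

COP_actual = Q̇_C/Ẇ = 0.2200/0.1010 = 2.178.
In absolute terms T_C = 256.48 K and T_H = 303.15 K, so ΔT = 46.67 K.
COP_Carnot = T_C/ΔT = 256.48/46.67 = 5.496.
η_II = COP_actual/COP_Carnot = 2.178/5.496 = 0.3963.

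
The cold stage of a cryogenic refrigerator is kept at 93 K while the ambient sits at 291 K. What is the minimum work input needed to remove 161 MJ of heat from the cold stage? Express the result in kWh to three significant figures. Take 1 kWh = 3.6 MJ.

95.2 kWh

The reservoir spacing is ΔT = 291 − 93 = 198.0 K.
The reversible limit is COP_R = T_C/ΔT = 0.4697, so W_min = Q_C/COP = Q_C·ΔT/T_C.
W_min = 161.0 × 198.0/93.00 = 342.8 MJ = 95.22 kWh.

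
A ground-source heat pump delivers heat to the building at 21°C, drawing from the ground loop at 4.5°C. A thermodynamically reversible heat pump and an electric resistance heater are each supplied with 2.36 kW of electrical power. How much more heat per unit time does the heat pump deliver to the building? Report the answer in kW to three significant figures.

In absolute terms T_C = 277.65 K and T_H = 294.15 K, so ΔT = 16.50 K.
COP_Carnot = T_H/ΔT = 294.15/16.50 = 17.83.
The heat pump delivers Q̇_H = COP × Ẇ = 42.07 kW; the resistance heater delivers Ẇ = 2.360 kW.
Extra = (COP − 1)·Ẇ = 39.71 kW.

39.7 kW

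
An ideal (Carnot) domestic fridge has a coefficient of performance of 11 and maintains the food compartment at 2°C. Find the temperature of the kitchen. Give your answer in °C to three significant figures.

COP_R = T_C/(T_H − T_C) gives T_H − T_C = T_C/COP.
With T_C = 275.15 K, T_H = 275.15 × (1 + 1/11) = 300.16 K.
Converting, 300.16 K = 27.01°C.

27.0 °C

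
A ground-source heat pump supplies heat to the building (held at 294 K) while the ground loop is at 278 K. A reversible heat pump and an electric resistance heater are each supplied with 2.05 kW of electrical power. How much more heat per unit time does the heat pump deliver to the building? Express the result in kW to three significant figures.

The reservoir spacing is ΔT = 294 − 278 = 16.00 K.
COP_Carnot = T_H/ΔT = 294.00/16.00 = 18.38.
The heat pump delivers Q̇_H = COP × Ẇ = 37.67 kW; the resistance heater delivers Ẇ = 2.050 kW.
Extra = (COP − 1)·Ẇ = 35.62 kW.

35.6 kW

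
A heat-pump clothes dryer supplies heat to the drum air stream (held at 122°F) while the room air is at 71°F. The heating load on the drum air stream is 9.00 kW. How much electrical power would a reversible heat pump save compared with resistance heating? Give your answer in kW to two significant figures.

8.2 kW

In absolute terms T_C = 294.82 K and T_H = 323.15 K, so ΔT = 28.33 K.
COP_Carnot = T_H/ΔT = 323.15/28.33 = 11.41.
Resistance heating needs Ẇ_res = Q̇_H = 9.000 kW; the reversible heat pump needs only Ẇ_hp = Q̇_H/COP = 0.7891 kW.
Saving = 9.000 − 0.7891 = 8.211 kW.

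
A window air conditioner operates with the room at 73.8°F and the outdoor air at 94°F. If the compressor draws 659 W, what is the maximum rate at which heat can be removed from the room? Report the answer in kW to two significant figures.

17 kW

In absolute terms T_C = 296.37 K and T_H = 307.59 K, so ΔT = 11.22 K.
COP_Carnot = T_C/ΔT = 296.37/11.22 = 26.41.
Q̇_max = COP_Carnot × Ẇ = 26.41 × 659.0 W = 17400 W = 17.40 kW.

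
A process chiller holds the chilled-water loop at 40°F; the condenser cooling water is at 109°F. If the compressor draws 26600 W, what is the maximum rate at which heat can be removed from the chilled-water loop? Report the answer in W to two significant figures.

In absolute terms T_C = 277.59 K and T_H = 315.93 K, so ΔT = 38.33 K.
COP_Carnot = T_C/ΔT = 277.59/38.33 = 7.242.
Q̇_max = COP_Carnot × Ẇ = 7.242 × 26600 W = 192600 W.

190000 W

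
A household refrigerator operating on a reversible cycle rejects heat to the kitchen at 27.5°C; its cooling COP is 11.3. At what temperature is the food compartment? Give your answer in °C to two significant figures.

For a Carnot refrigerator COP_R = T_C/(T_H − T_C), so T_C = COP·T_H/(1 + COP).
With T_H = 300.65 K, T_C = 11.3 × 300.65/12.30 = 276.21 K.
Converting, 276.21 K = 3.06°C.

3.1 °C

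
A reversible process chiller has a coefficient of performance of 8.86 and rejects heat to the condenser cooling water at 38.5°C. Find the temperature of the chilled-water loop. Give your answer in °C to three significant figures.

For a Carnot refrigerator COP_R = T_C/(T_H − T_C), so T_C = COP·T_H/(1 + COP).
With T_H = 311.65 K, T_C = 8.86 × 311.65/9.860 = 280.04 K.
Converting, 280.04 K = 6.89°C.

6.89 °C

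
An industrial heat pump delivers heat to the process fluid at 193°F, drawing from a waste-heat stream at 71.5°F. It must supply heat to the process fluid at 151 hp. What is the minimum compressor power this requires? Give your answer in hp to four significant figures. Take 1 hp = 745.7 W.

28.11 hp

In absolute terms T_C = 295.09 K and T_H = 362.59 K, so ΔT = 67.50 K.
COP_Carnot = T_H/ΔT = 362.59/67.50 = 5.372.
Ẇ_min = Q̇/COP_Carnot = 151.0/5.372 = 28.11 hp.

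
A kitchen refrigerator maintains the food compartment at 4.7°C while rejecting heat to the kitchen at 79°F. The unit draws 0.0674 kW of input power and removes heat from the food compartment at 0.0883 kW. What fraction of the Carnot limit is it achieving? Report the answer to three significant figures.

COP_actual = Q̇_C/Ẇ = 0.08830/0.06740 = 1.310.
In absolute terms T_C = 277.85 K and T_H = 299.26 K, so ΔT = 21.41 K.
COP_Carnot = T_C/ΔT = 277.85/21.41 = 12.98.
η_II = COP_actual/COP_Carnot = 1.310/12.98 = 0.1010.

0.101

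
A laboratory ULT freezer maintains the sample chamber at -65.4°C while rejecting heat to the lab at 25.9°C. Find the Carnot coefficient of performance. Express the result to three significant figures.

In absolute terms T_C = 207.75 K and T_H = 299.05 K, so ΔT = 91.30 K.
For a reversible cycle, COP_Carnot = T_C/ΔT = 207.75/91.30 = 2.275.

2.28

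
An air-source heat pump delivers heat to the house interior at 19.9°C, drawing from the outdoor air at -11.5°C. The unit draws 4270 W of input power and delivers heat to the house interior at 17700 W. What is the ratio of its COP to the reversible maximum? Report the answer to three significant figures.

0.444

COP_actual = Q̇_H/Ẇ = 17700/4270 = 4.145.
In absolute terms T_C = 261.65 K and T_H = 293.05 K, so ΔT = 31.40 K.
COP_Carnot = T_H/ΔT = 293.05/31.40 = 9.333.
η_II = COP_actual/COP_Carnot = 4.145/9.333 = 0.4442.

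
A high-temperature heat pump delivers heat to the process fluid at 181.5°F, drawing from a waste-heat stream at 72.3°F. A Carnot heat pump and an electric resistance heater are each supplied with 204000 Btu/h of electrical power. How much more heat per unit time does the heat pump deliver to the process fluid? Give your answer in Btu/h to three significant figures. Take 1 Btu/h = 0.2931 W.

In absolute terms T_C = 295.54 K and T_H = 356.21 K, so ΔT = 60.67 K.
COP_Carnot = T_H/ΔT = 356.21/60.67 = 5.872.
The heat pump delivers Q̇_H = COP × Ẇ = 1198000 Btu/h; the resistance heater delivers Ẇ = 204000 Btu/h.
Extra = (COP − 1)·Ẇ = 993800 Btu/h.

994000 Btu/h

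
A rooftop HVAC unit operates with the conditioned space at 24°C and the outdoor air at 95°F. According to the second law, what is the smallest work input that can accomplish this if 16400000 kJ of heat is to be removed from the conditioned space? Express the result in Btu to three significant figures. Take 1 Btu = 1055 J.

575000 Btu

In absolute terms T_C = 297.15 K and T_H = 308.15 K, so ΔT = 11.00 K.
The reversible limit is COP_R = T_C/ΔT = 27.01, so W_min = Q_C/COP = Q_C·ΔT/T_C.
W_min = 16400000 × 11.00/297.15 = 607100 kJ = 575500 Btu.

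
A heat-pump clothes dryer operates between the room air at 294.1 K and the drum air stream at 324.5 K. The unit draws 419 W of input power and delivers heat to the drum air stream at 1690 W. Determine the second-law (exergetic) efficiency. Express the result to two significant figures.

COP_actual = Q̇_H/Ẇ = 1690/419.0 = 4.033.
The reservoir spacing is ΔT = 324.5 − 294.1 = 30.40 K.
COP_Carnot = T_H/ΔT = 324.50/30.40 = 10.67.
η_II = COP_actual/COP_Carnot = 4.033/10.67 = 0.3779.

0.38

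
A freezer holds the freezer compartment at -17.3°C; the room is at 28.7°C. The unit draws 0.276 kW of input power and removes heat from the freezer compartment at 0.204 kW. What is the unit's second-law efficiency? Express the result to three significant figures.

COP_actual = Q̇_C/Ẇ = 0.2040/0.2760 = 0.7391.
In absolute terms T_C = 255.85 K and T_H = 301.85 K, so ΔT = 46.00 K.
COP_Carnot = T_C/ΔT = 255.85/46.00 = 5.562.
η_II = COP_actual/COP_Carnot = 0.7391/5.562 = 0.1329.

0.133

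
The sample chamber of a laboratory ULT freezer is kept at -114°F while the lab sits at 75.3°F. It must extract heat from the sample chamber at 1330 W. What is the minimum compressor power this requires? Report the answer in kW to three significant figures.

In absolute terms T_C = 192.04 K and T_H = 297.21 K, so ΔT = 105.2 K.
COP_Carnot = T_C/ΔT = 192.04/105.2 = 1.826.
Ẇ_min = Q̇/COP_Carnot = 1330/1.826 = 728.4 W = 0.7284 kW.

0.728 kW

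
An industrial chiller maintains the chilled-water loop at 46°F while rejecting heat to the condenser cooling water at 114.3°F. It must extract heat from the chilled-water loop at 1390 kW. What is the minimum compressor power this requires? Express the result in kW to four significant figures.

187.7 kW

In absolute terms T_C = 280.93 K and T_H = 318.87 K, so ΔT = 37.94 K.
COP_Carnot = T_C/ΔT = 280.93/37.94 = 7.404.
Ẇ_min = Q̇/COP_Carnot = 1390/7.404 = 187.7 kW.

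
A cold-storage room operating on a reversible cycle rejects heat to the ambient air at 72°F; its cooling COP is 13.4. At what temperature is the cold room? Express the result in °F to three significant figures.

35.1 °F

For a Carnot refrigerator COP_R = T_C/(T_H − T_C), so T_C = COP·T_H/(1 + COP).
With T_H = 295.37 K, T_C = 13.4 × 295.37/14.40 = 274.86 K.
Converting, 274.86 K = 35.08°F.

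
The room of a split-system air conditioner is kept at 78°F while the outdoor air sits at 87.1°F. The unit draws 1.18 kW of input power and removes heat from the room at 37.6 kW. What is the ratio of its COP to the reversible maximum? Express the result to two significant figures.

0.54

COP_actual = Q̇_C/Ẇ = 37.60/1.180 = 31.86.
In absolute terms T_C = 298.71 K and T_H = 303.76 K, so ΔT = 5.056 K.
COP_Carnot = T_C/ΔT = 298.71/5.056 = 59.08.
η_II = COP_actual/COP_Carnot = 31.86/59.08 = 0.5393.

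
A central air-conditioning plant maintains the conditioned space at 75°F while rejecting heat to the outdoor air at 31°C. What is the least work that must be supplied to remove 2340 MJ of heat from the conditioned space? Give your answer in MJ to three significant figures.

56.0 MJ

In absolute terms T_C = 297.04 K and T_H = 304.15 K, so ΔT = 7.111 K.
The reversible limit is COP_R = T_C/ΔT = 41.77, so W_min = Q_C/COP = Q_C·ΔT/T_C.
W_min = 2340 × 7.111/297.04 = 56.02 MJ.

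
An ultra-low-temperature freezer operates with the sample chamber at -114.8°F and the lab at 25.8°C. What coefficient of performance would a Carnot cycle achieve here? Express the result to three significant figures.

1.78

In absolute terms T_C = 191.59 K and T_H = 298.95 K, so ΔT = 107.4 K.
For a reversible cycle, COP_Carnot = T_C/ΔT = 191.59/107.4 = 1.785.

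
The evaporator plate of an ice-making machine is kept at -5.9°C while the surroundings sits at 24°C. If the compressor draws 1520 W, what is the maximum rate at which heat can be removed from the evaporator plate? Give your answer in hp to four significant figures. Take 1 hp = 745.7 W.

18.22 hp

In absolute terms T_C = 267.25 K and T_H = 297.15 K, so ΔT = 29.90 K.
COP_Carnot = T_C/ΔT = 267.25/29.90 = 8.938.
Q̇_max = COP_Carnot × Ẇ = 8.938 × 1520 W = 13590 W = 18.22 hp.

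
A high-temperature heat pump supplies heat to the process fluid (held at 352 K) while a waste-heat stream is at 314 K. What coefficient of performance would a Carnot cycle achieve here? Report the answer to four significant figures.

The reservoir spacing is ΔT = 352 − 314 = 38.00 K.
For a reversible cycle, COP_Carnot = T_H/ΔT = 352.00/38.00 = 9.263.

9.263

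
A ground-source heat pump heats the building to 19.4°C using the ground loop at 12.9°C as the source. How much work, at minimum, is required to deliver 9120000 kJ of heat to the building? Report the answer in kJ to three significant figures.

203000 kJ

In absolute terms T_C = 286.05 K and T_H = 292.55 K, so ΔT = 6.500 K.
The reversible limit is COP_HP = T_H/ΔT = 45.01, so W_min = Q_H/COP = Q_H·ΔT/T_H.
W_min = 9120000 × 6.500/292.55 = 202600 kJ.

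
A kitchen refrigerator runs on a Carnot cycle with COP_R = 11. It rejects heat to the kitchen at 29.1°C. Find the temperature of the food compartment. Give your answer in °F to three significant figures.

39.0 °F

For a Carnot refrigerator COP_R = T_C/(T_H − T_C), so T_C = COP·T_H/(1 + COP).
With T_H = 302.25 K, T_C = 11 × 302.25/12.00 = 277.06 K.
Converting, 277.06 K = 39.04°F.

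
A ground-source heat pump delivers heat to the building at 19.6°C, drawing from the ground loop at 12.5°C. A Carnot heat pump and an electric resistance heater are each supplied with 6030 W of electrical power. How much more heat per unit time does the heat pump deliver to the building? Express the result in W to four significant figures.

In absolute terms T_C = 285.65 K and T_H = 292.75 K, so ΔT = 7.100 K.
COP_Carnot = T_H/ΔT = 292.75/7.100 = 41.23.
The heat pump delivers Q̇_H = COP × Ẇ = 248600 W; the resistance heater delivers Ẇ = 6030 W.
Extra = (COP − 1)·Ẇ = 242600 W.

242600 W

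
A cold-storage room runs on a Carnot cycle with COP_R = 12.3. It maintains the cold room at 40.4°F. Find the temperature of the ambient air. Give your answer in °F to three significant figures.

COP_R = T_C/(T_H − T_C) gives T_H − T_C = T_C/COP.
With T_C = 277.82 K, T_H = 277.82 × (1 + 1/12.3) = 300.40 K.
Converting, 300.40 K = 81.06°F.

81.1 °F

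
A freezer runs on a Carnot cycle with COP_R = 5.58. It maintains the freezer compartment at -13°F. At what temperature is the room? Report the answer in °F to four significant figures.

67.05 °F

COP_R = T_C/(T_H − T_C) gives T_H − T_C = T_C/COP.
With T_C = 248.15 K, T_H = 248.15 × (1 + 1/5.58) = 292.62 K.
Converting, 292.62 K = 67.05°F.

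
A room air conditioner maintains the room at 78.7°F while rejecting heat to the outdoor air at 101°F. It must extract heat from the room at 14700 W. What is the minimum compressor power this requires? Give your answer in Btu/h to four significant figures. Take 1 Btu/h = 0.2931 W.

In absolute terms T_C = 299.09 K and T_H = 311.48 K, so ΔT = 12.39 K.
COP_Carnot = T_C/ΔT = 299.09/12.39 = 24.14.
Ẇ_min = Q̇/COP_Carnot = 14700/24.14 = 608.9 W = 2077 Btu/h.

2077 Btu/h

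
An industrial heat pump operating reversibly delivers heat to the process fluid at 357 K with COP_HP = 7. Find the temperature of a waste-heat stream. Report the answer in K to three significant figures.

306 K

COP_HP = T_H/(T_H − T_C) gives T_H − T_C = T_H/COP.
With T_H = 357.00 K, T_C = 357.00 × (1 − 1/7) = 306.00 K.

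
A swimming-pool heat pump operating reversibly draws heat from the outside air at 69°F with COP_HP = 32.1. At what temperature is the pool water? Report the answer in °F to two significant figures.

COP_HP = T_H/(T_H − T_C) rearranges to T_H = COP·T_C/(COP − 1).
With T_C = 293.71 K, T_H = 32.1 × 293.71/31.10 = 303.15 K.
Converting, 303.15 K = 86.00°F.

86 °F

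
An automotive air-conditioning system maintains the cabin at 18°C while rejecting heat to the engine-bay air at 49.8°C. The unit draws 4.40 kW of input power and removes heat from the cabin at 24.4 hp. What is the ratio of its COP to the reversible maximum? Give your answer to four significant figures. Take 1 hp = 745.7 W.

0.4517

Converting, Q̇_C = 24.40 hp = 18.20 kW, so COP_actual = Q̇_C/Ẇ = 18.20/4.400 = 4.135.
In absolute terms T_C = 291.15 K and T_H = 322.95 K, so ΔT = 31.80 K.
COP_Carnot = T_C/ΔT = 291.15/31.80 = 9.156.
η_II = COP_actual/COP_Carnot = 4.135/9.156 = 0.4517.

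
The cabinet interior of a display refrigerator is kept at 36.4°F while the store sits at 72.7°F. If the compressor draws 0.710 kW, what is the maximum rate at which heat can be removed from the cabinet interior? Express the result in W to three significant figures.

9700 W

In absolute terms T_C = 275.59 K and T_H = 295.76 K, so ΔT = 20.17 K.
COP_Carnot = T_C/ΔT = 275.59/20.17 = 13.67.
Q̇_max = COP_Carnot × Ẇ = 13.67 × 0.7100 kW = 9.703 kW = 9703 W.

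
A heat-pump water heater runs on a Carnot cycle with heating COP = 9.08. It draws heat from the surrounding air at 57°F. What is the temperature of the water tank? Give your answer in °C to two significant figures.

49 °C

COP_HP = T_H/(T_H − T_C) rearranges to T_H = COP·T_C/(COP − 1).
With T_C = 287.04 K, T_H = 9.08 × 287.04/8.080 = 322.56 K.
Converting, 322.56 K = 49.41°C.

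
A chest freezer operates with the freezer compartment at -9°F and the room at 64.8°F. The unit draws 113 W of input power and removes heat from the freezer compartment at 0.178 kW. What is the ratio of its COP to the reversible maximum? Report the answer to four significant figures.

Converting, Q̇_C = 0.1780 kW = 178.0 W, so COP_actual = Q̇_C/Ẇ = 178.0/113.0 = 1.575.
In absolute terms T_C = 250.37 K and T_H = 291.37 K, so ΔT = 41.00 K.
COP_Carnot = T_C/ΔT = 250.37/41.00 = 6.107.
η_II = COP_actual/COP_Carnot = 1.575/6.107 = 0.2580.

0.2580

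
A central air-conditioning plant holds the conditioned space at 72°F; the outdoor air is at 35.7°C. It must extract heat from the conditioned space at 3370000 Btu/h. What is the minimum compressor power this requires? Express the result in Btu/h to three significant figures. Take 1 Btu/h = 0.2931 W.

In absolute terms T_C = 295.37 K and T_H = 308.85 K, so ΔT = 13.48 K.
COP_Carnot = T_C/ΔT = 295.37/13.48 = 21.92.
Ẇ_min = Q̇/COP_Carnot = 3370000/21.92 = 153800 Btu/h.

154000 Btu/h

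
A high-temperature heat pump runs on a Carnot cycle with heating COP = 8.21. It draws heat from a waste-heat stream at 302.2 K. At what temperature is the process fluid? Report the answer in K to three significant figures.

COP_HP = T_H/(T_H − T_C) rearranges to T_H = COP·T_C/(COP − 1).
With T_C = 302.20 K, T_H = 8.21 × 302.20/7.210 = 344.11 K.

344 K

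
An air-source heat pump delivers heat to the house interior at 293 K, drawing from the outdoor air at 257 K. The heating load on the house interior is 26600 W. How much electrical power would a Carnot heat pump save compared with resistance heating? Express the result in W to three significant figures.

23300 W

The reservoir spacing is ΔT = 293 − 257 = 36.00 K.
COP_Carnot = T_H/ΔT = 293.00/36.00 = 8.139.
Resistance heating needs Ẇ_res = Q̇_H = 26600 W; the reversible heat pump needs only Ẇ_hp = Q̇_H/COP = 3268 W.
Saving = 26600 − 3268 = 23330 W.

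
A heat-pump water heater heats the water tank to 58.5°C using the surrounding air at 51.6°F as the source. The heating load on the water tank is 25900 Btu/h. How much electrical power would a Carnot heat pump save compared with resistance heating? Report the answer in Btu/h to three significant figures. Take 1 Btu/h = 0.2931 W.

In absolute terms T_C = 284.04 K and T_H = 331.65 K, so ΔT = 47.61 K.
COP_Carnot = T_H/ΔT = 331.65/47.61 = 6.966.
Resistance heating needs Ẇ_res = Q̇_H = 25900 Btu/h; the reversible heat pump needs only Ẇ_hp = Q̇_H/COP = 3718 Btu/h.
Saving = 25900 − 3718 = 22180 Btu/h.

22200 Btu/h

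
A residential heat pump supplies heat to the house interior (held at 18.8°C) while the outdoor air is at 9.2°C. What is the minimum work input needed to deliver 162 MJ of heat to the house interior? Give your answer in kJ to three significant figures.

In absolute terms T_C = 282.35 K and T_H = 291.95 K, so ΔT = 9.600 K.
The reversible limit is COP_HP = T_H/ΔT = 30.41, so W_min = Q_H/COP = Q_H·ΔT/T_H.
W_min = 162.0 × 9.600/291.95 = 5.327 MJ = 5327 kJ.

5330 kJ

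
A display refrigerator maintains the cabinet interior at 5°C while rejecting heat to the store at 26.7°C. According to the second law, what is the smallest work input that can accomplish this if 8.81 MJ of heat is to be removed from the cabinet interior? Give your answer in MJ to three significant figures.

In absolute terms T_C = 278.15 K and T_H = 299.85 K, so ΔT = 21.70 K.
The reversible limit is COP_R = T_C/ΔT = 12.82, so W_min = Q_C/COP = Q_C·ΔT/T_C.
W_min = 8.810 × 21.70/278.15 = 0.6873 MJ.

0.687 MJ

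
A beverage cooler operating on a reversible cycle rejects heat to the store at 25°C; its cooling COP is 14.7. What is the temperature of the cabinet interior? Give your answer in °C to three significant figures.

For a Carnot refrigerator COP_R = T_C/(T_H − T_C), so T_C = COP·T_H/(1 + COP).
With T_H = 298.15 K, T_C = 14.7 × 298.15/15.70 = 279.16 K.
Converting, 279.16 K = 6.01°C.

6.01 °C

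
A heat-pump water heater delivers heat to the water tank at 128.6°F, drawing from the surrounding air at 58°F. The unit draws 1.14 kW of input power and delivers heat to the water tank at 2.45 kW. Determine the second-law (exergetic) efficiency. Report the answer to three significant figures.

0.258

COP_actual = Q̇_H/Ẇ = 2.450/1.140 = 2.149.
In absolute terms T_C = 287.59 K and T_H = 326.82 K, so ΔT = 39.22 K.
COP_Carnot = T_H/ΔT = 326.82/39.22 = 8.332.
η_II = COP_actual/COP_Carnot = 2.149/8.332 = 0.2579.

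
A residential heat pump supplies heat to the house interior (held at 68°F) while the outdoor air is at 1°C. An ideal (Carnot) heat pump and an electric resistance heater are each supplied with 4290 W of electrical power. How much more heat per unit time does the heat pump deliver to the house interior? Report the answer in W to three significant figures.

In absolute terms T_C = 274.15 K and T_H = 293.15 K, so ΔT = 19.00 K.
COP_Carnot = T_H/ΔT = 293.15/19.00 = 15.43.
The heat pump delivers Q̇_H = COP × Ẇ = 66190 W; the resistance heater delivers Ẇ = 4290 W.
Extra = (COP − 1)·Ẇ = 61900 W.

61900 W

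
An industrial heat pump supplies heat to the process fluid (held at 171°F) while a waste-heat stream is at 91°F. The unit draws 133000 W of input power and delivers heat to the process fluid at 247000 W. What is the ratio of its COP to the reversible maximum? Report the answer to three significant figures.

0.236

COP_actual = Q̇_H/Ẇ = 247000/133000 = 1.857.
In absolute terms T_C = 305.93 K and T_H = 350.37 K, so ΔT = 44.44 K.
COP_Carnot = T_H/ΔT = 350.37/44.44 = 7.883.
η_II = COP_actual/COP_Carnot = 1.857/7.883 = 0.2356.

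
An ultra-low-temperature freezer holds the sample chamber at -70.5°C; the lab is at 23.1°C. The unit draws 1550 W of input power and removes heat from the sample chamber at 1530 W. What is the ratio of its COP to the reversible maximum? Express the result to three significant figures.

COP_actual = Q̇_C/Ẇ = 1530/1550 = 0.9871.
In absolute terms T_C = 202.65 K and T_H = 296.25 K, so ΔT = 93.60 K.
COP_Carnot = T_C/ΔT = 202.65/93.60 = 2.165.
η_II = COP_actual/COP_Carnot = 0.9871/2.165 = 0.4559.

0.456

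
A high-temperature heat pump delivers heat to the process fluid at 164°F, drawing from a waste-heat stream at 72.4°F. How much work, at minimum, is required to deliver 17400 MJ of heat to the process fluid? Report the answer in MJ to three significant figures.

In absolute terms T_C = 295.59 K and T_H = 346.48 K, so ΔT = 50.89 K.
The reversible limit is COP_HP = T_H/ΔT = 6.809, so W_min = Q_H/COP = Q_H·ΔT/T_H.
W_min = 17400 × 50.89/346.48 = 2556 MJ.

2560 MJ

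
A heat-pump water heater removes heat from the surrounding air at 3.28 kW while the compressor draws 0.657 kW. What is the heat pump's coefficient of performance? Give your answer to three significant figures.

The first law gives Q̇_H = Q̇_C + Ẇ, so the three rates are Q̇_C = 3.280, Q̇_H = 3.937, Ẇ = 0.6570 kW.
COP_HP = Q̇_H/Ẇ = 3.937/0.6570 = 5.992.

5.99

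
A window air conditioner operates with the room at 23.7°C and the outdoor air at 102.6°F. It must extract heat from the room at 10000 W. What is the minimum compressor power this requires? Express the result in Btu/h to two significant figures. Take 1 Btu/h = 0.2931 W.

1800 Btu/h

In absolute terms T_C = 296.85 K and T_H = 312.37 K, so ΔT = 15.52 K.
COP_Carnot = T_C/ΔT = 296.85/15.52 = 19.12.
Ẇ_min = Q̇/COP_Carnot = 10000/19.12 = 522.9 W = 1784 Btu/h.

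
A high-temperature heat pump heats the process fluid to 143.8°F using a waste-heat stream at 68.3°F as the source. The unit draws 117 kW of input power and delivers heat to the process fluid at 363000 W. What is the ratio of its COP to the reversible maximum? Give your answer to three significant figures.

Converting, Q̇_H = 363000 W = 363.0 kW, so COP_actual = Q̇_H/Ẇ = 363.0/117.0 = 3.103.
In absolute terms T_C = 293.32 K and T_H = 335.26 K, so ΔT = 41.94 K.
COP_Carnot = T_H/ΔT = 335.26/41.94 = 7.993.
η_II = COP_actual/COP_Carnot = 3.103/7.993 = 0.3882.

0.388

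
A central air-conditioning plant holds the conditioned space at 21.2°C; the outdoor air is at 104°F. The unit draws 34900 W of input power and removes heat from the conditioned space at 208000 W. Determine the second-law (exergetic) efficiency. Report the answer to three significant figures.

COP_actual = Q̇_C/Ẇ = 208000/34900 = 5.960.
In absolute terms T_C = 294.35 K and T_H = 313.15 K, so ΔT = 18.80 K.
COP_Carnot = T_C/ΔT = 294.35/18.80 = 15.66.
η_II = COP_actual/COP_Carnot = 5.960/15.66 = 0.3807.

0.381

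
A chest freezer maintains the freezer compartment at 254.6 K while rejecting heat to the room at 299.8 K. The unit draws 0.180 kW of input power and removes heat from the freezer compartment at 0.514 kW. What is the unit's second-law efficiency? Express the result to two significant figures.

0.51

COP_actual = Q̇_C/Ẇ = 0.5140/0.1800 = 2.856.
The reservoir spacing is ΔT = 299.8 − 254.6 = 45.20 K.
COP_Carnot = T_C/ΔT = 254.60/45.20 = 5.633.
η_II = COP_actual/COP_Carnot = 2.856/5.633 = 0.5070.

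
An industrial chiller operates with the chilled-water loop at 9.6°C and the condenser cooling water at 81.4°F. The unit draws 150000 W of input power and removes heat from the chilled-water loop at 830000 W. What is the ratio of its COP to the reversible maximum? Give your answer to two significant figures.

COP_actual = Q̇_C/Ẇ = 830000/150000 = 5.533.
In absolute terms T_C = 282.75 K and T_H = 300.59 K, so ΔT = 17.84 K.
COP_Carnot = T_C/ΔT = 282.75/17.84 = 15.85.
η_II = COP_actual/COP_Carnot = 5.533/15.85 = 0.3492.

0.35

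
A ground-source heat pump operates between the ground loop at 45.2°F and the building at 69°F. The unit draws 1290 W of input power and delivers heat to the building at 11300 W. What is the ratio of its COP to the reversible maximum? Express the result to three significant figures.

COP_actual = Q̇_H/Ẇ = 11300/1290 = 8.760.
In absolute terms T_C = 280.48 K and T_H = 293.71 K, so ΔT = 13.22 K.
COP_Carnot = T_H/ΔT = 293.71/13.22 = 22.21.
η_II = COP_actual/COP_Carnot = 8.760/22.21 = 0.3943.

0.394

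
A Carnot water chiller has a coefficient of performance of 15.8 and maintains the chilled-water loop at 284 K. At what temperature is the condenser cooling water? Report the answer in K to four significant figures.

302.0 K

COP_R = T_C/(T_H − T_C) gives T_H − T_C = T_C/COP.
With T_C = 284.00 K, T_H = 284.00 × (1 + 1/15.8) = 301.97 K.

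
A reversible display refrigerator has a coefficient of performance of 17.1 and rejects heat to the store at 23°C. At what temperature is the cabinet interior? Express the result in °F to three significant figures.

43.9 °F

For a Carnot refrigerator COP_R = T_C/(T_H − T_C), so T_C = COP·T_H/(1 + COP).
With T_H = 296.15 K, T_C = 17.1 × 296.15/18.10 = 279.79 K.
Converting, 279.79 K = 43.95°F.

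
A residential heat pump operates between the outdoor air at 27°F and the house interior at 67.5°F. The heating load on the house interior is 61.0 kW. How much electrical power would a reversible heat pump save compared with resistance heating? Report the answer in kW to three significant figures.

56.3 kW

In absolute terms T_C = 270.37 K and T_H = 292.87 K, so ΔT = 22.50 K.
COP_Carnot = T_H/ΔT = 292.87/22.50 = 13.02.
Resistance heating needs Ẇ_res = Q̇_H = 61.00 kW; the reversible heat pump needs only Ẇ_hp = Q̇_H/COP = 4.686 kW.
Saving = 61.00 − 4.686 = 56.31 kW.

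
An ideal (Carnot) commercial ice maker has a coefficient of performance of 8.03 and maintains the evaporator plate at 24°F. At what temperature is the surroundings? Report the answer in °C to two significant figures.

29 °C

COP_R = T_C/(T_H − T_C) gives T_H − T_C = T_C/COP.
With T_C = 268.71 K, T_H = 268.71 × (1 + 1/8.03) = 302.17 K.
Converting, 302.17 K = 29.02°C.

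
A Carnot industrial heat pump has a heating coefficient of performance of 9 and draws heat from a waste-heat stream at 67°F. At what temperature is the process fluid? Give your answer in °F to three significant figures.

COP_HP = T_H/(T_H − T_C) rearranges to T_H = COP·T_C/(COP − 1).
With T_C = 292.59 K, T_H = 9 × 292.59/8.000 = 329.17 K.
Converting, 329.17 K = 132.83°F.

133 °F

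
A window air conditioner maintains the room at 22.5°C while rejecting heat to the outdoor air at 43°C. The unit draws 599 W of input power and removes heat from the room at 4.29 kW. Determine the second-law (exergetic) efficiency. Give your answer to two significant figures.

0.50

Converting, Q̇_C = 4.290 kW = 4290 W, so COP_actual = Q̇_C/Ẇ = 4290/599.0 = 7.162.
In absolute terms T_C = 295.65 K and T_H = 316.15 K, so ΔT = 20.50 K.
COP_Carnot = T_C/ΔT = 295.65/20.50 = 14.42.
η_II = COP_actual/COP_Carnot = 7.162/14.42 = 0.4966.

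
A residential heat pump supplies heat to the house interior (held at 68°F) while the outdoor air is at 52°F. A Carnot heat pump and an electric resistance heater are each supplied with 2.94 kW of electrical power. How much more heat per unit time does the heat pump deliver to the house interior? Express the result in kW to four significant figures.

In absolute terms T_C = 284.26 K and T_H = 293.15 K, so ΔT = 8.889 K.
COP_Carnot = T_H/ΔT = 293.15/8.889 = 32.98.
The heat pump delivers Q̇_H = COP × Ẇ = 96.96 kW; the resistance heater delivers Ẇ = 2.940 kW.
Extra = (COP − 1)·Ẇ = 94.02 kW.

94.02 kW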